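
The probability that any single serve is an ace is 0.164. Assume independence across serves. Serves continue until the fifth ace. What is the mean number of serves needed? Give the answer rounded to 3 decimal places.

Y = total serves until the fifth success; negative binomial with r=5, p=0.164.
E[Y] = r / p = 5 / 0.164 = 30.48780

30.488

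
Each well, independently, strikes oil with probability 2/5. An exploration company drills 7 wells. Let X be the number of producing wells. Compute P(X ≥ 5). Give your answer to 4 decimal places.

0.0963

X ~ Binomial(7, 0.40); P(X ≥ 5) = Σ C(7,k) p^k (1−p)^(7−k) over k:
  k=5: C(7,5)·0.40^5·0.60^2 = 0.077414
  k=6: C(7,6)·0.40^6·0.60^1 = 0.017203
  k=7: C(7,7)·0.40^7·0.60^0 = 0.001638
Total = 0.096256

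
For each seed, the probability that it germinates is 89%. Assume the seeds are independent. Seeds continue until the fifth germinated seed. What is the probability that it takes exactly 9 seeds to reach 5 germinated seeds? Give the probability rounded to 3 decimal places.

0.006

Y = trial on which the fifth success occurs; negative binomial, r=5, p=0.89.
P(Y=9) = C(8,4) · p^5 · (1−p)^4
= 70 · 0.55841 · 0.00014641 = 0.00572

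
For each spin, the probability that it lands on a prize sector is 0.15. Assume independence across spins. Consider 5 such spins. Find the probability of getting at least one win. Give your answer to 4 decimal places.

0.5563

P(at least one) = 1 − P(none) = 1 − (1 − 0.15)^5
= 1 − 0.443705 = 0.556295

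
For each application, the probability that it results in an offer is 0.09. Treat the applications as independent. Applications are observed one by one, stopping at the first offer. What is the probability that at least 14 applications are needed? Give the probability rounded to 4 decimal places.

Y = number of applications to the first success; geometric, p = 0.09.
P(Y > 13) = P(first 13 all fail) = (1−p)^13 = 0.293453

0.2935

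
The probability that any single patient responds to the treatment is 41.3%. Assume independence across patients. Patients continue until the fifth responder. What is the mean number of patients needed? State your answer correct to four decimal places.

12.1065

Y = total patients until the fifth success; negative binomial with r=5, p=0.413.
E[Y] = r / p = 5 / 0.413 = 12.106538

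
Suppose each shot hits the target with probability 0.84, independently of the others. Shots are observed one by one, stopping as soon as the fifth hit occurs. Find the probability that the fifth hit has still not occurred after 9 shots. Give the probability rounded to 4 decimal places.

0.0075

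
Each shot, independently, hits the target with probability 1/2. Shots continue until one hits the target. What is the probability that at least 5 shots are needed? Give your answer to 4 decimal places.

0.0625

Y = number of shots to the first success; geometric, p = 0.50.
P(Y > 4) = P(first 4 all fail) = (1−p)^4 = 0.062500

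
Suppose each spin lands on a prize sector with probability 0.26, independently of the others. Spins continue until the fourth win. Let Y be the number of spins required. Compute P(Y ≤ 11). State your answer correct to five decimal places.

Finishing within 11 spins ⇔ at least 4 successes in the first 11. With X ~ Binomial(11, 0.26), P(Y ≤ 11) = 1 − P(X ≤ 3).
  k=0: C(11,0)·0.26^0·0.74^11 = 0.0364375
  k=1: C(11,1)·0.26^1·0.74^10 = 0.1408261
  k=2: C(11,2)·0.26^2·0.74^9 = 0.2473972
  k=3: C(11,3)·0.26^3·0.74^8 = 0.2607701
1 − 0.6854310 = 0.3145690

0.31457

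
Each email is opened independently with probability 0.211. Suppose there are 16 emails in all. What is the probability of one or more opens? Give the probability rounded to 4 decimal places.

0.9774

P(at least one) = 1 − P(none) = 1 − (1 − 0.211)^16
= 1 − 0.022554 = 0.977446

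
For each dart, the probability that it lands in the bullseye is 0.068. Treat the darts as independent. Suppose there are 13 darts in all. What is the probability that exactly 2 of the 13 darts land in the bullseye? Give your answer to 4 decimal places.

X ~ Binomial(n=13, p=0.068).
P(X=2) = C(13,2) · p^2 · (1−p)^11
= 78 · 0.004624 · 0.46087 = 0.166222

0.1662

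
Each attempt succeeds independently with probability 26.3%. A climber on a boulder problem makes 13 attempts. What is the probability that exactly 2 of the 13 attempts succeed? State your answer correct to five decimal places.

X ~ Binomial(n=13, p=0.263).
P(X=2) = C(13,2) · p^2 · (1−p)^11
= 78 · 0.069169 · 0.034845 = 0.1879959

0.18800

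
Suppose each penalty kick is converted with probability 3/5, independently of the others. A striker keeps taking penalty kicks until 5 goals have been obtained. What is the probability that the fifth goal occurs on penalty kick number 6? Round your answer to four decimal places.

0.1555

Y = trial on which the fifth success occurs; negative binomial, r=5, p=0.60.
P(Y=6) = C(5,4) · p^5 · (1−p)^1
= 5 · 0.07776 · 0.4 = 0.155520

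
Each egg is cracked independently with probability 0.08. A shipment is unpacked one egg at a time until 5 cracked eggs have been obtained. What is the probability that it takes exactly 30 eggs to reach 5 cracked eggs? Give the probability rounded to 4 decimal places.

0.0097

Y = trial on which the fifth success occurs; negative binomial, r=5, p=0.08.
P(Y=30) = C(29,4) · p^5 · (1−p)^25
= 23751 · 3.2768e-06 · 0.12436 = 0.009679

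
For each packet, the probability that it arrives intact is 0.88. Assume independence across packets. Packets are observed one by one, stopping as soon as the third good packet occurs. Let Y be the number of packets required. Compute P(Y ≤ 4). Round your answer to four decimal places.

0.9268

Finishing within 4 packets ⇔ at least 3 successes in the first 4. With X ~ Binomial(4, 0.88), P(Y ≤ 4) = 1 − P(X ≤ 2).
  k=0: C(4,0)·0.88^0·0.12^4 = 0.000207
  k=1: C(4,1)·0.88^1·0.12^3 = 0.006083
  k=2: C(4,2)·0.88^2·0.12^2 = 0.066908
1 − 0.073198 = 0.926802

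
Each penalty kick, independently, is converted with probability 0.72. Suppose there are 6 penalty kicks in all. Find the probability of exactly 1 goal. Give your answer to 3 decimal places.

X ~ Binomial(n=6, p=0.72).
P(X=1) = C(6,1) · p^1 · (1−p)^5
= 6 · 0.72 · 0.001721 = 0.00743

0.007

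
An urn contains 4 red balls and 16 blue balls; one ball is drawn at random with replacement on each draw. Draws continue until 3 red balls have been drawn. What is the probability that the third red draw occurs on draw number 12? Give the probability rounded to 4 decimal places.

0.0591

Y = trial on which the third success occurs; negative binomial, r=3, p=0.20.
P(Y=12) = C(11,2) · p^3 · (1−p)^9
= 55 · 0.008 · 0.13422 = 0.059056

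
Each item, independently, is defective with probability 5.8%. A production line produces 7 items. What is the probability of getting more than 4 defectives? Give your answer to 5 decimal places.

X ~ Binomial(7, 0.058); P(X ≥ 5) = Σ C(7,k) p^k (1−p)^(7−k) over k:
  k=5: C(7,5)·0.058^5·0.942^2 = 0.0000122
  k=6: C(7,6)·0.058^6·0.942^1 = 0.0000003
  k=7: C(7,7)·0.058^7·0.942^0 = 0.0000000
Total = 0.0000125

0.00001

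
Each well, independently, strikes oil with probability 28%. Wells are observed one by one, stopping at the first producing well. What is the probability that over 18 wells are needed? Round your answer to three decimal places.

0.003

Y = number of wells to the first success; geometric, p = 0.28.
P(Y > 18) = P(first 18 all fail) = (1−p)^18 = 0.00270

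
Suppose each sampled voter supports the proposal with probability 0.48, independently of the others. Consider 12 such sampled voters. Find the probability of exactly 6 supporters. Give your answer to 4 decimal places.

0.2234

X ~ Binomial(n=12, p=0.48).
P(X=6) = C(12,6) · p^6 · (1−p)^6
= 924 · 0.012231 · 0.019771 = 0.223429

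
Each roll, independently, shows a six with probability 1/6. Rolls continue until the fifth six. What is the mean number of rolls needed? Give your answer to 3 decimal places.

30.000

Y = total rolls until the fifth success; negative binomial with r=5, p=0.166667.
E[Y] = r / p = 5 / 0.166667 = 30.00000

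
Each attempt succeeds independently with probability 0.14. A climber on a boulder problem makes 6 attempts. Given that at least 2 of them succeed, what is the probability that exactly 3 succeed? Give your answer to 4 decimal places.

X ~ Binomial(6, 0.14). Want P(X=3 | X≥2) = P(X=3) / P(X≥2).
P(X=3) = C(6,3)·0.14^3·0.86^3 = 0.034907
P(X≥2) = 1 − 0.404567 − 0.395159 = 0.200274
Ratio = 0.034907 / 0.200274 = 0.174295

0.1743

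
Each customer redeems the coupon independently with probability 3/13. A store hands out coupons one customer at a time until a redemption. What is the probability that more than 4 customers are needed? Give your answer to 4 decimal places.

0.3501

Y = number of customers to the first success; geometric, p = 0.230769.
P(Y > 4) = P(first 4 all fail) = (1−p)^4 = 0.350128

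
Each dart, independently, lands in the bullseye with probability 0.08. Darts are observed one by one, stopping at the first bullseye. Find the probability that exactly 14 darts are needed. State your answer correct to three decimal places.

0.027

Geometric (trials to first success), p = 0.08.
P(Y = 14) = (1−p)^13 · p = 0.33825 · 0.08 = 0.02706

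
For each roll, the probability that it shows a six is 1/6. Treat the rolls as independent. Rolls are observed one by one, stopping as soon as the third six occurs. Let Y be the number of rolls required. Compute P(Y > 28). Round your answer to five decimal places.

0.13176

Needing more than 28 rolls ⇔ fewer than 3 successes in the first 28. With X ~ Binomial(28, 0.166667), P(Y > 28) = P(X ≤ 2).
  k=0: C(28,0)·0.166667^0·0.833333^28 = 0.0060663
  k=1: C(28,1)·0.166667^1·0.833333^27 = 0.0339714
  k=2: C(28,2)·0.166667^2·0.833333^26 = 0.0917227
P(X ≤ 2) = 0.1317604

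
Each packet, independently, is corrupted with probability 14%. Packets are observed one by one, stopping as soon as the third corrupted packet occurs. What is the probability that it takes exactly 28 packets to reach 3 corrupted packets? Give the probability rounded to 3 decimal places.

Y = trial on which the third success occurs; negative binomial, r=3, p=0.14.
P(Y=28) = C(27,2) · p^3 · (1−p)^25
= 351 · 0.002744 · 0.023039 = 0.02219

0.022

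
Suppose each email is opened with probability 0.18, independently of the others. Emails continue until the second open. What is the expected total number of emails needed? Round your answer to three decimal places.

Y = total emails until the second success; negative binomial with r=2, p=0.18.
E[Y] = r / p = 2 / 0.18 = 11.11111

11.111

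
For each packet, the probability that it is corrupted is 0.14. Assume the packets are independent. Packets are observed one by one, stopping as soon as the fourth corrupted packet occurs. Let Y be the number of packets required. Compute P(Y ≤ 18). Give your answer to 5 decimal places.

Finishing within 18 packets ⇔ at least 4 successes in the first 18. With X ~ Binomial(18, 0.14), P(Y ≤ 18) = 1 − P(X ≤ 3).
  k=0: C(18,0)·0.14^0·0.86^18 = 0.0662174
  k=1: C(18,1)·0.14^1·0.86^17 = 0.1940324
  k=2: C(18,2)·0.14^2·0.86^16 = 0.2684867
  k=3: C(18,3)·0.14^3·0.86^15 = 0.2331047
1 − 0.7618411 = 0.2381589

0.23816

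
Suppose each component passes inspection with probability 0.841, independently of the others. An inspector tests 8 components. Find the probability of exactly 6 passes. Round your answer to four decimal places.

0.2505

X ~ Binomial(n=8, p=0.841).
P(X=6) = C(8,6) · p^6 · (1−p)^2
= 28 · 0.35381 · 0.025281 = 0.250454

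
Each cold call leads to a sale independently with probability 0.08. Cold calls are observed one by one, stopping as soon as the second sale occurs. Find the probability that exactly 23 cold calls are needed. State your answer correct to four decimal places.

0.0244

Y = trial on which the second success occurs; negative binomial, r=2, p=0.08.
P(Y=23) = C(22,1) · p^2 · (1−p)^21
= 22 · 0.0064 · 0.1736 = 0.024443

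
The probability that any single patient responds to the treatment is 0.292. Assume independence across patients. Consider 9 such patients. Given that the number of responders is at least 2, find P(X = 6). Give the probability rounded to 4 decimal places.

0.0234

X ~ Binomial(9, 0.292). Want P(X=6 | X≥2) = P(X=6) / P(X≥2).
P(X=6) = C(9,6)·0.292^6·0.708^3 = 0.018479
P(X≥2) = 1 − 0.044699 − 0.165917 = 0.789384
Ratio = 0.018479 / 0.789384 = 0.023409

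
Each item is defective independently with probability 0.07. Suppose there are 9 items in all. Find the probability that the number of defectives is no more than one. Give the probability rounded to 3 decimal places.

0.873

X ~ Binomial(9, 0.07); P(X ≤ 1) = Σ C(9,k) p^k (1−p)^(9−k) over k:
  k=0: C(9,0)·0.07^0·0.93^9 = 0.52041
  k=1: C(9,1)·0.07^1·0.93^8 = 0.35254
Total = 0.87295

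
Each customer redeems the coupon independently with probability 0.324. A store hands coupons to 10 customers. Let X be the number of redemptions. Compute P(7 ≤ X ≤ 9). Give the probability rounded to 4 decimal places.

0.0167

X ~ Binomial(10, 0.324); P(7 ≤ X ≤ 9) = Σ C(10,k) p^k (1−p)^(10−k) over k:
  k=7: C(10,7)·0.324^7·0.676^3 = 0.013894
  k=8: C(10,8)·0.324^8·0.676^2 = 0.002497
  k=9: C(10,9)·0.324^9·0.676^1 = 0.000266
Total = 0.016658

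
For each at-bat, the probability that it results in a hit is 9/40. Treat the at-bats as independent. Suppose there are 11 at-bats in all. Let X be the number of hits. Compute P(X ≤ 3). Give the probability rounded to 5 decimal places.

0.77946

X ~ Binomial(11, 0.225); P(X ≤ 3) = Σ C(11,k) p^k (1−p)^(11−k) over k:
  k=0: C(11,0)·0.225^0·0.775^11 = 0.0605785
  k=1: C(11,1)·0.225^1·0.775^10 = 0.1934605
  k=2: C(11,2)·0.225^2·0.775^9 = 0.2808297
  k=3: C(11,3)·0.225^3·0.775^8 = 0.2445936
Total = 0.7794623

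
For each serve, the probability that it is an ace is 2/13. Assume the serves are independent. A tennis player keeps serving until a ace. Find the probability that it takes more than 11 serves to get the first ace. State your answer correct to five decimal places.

Y = number of serves to the first success; geometric, p = 0.153846.
P(Y > 11) = P(first 11 all fail) = (1−p)^11 = 0.1591999

0.15920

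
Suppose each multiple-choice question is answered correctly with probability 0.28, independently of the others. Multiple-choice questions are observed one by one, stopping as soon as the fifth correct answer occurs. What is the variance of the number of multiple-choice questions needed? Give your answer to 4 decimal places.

Y = total multiple-choice questions until the fifth success; negative binomial with r=5, p=0.28.
Var(Y) = r(1−p)/p² = 5·0.72 / 0.28² = 45.918367

45.9184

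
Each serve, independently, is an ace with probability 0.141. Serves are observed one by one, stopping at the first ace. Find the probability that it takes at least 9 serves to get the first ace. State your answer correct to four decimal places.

0.2964

Y = number of serves to the first success; geometric, p = 0.141.
P(Y > 8) = P(first 8 all fail) = (1−p)^8 = 0.296446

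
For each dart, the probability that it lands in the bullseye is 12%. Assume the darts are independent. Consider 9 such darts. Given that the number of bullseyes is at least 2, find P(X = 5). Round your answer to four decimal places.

0.0064

X ~ Binomial(9, 0.12). Want P(X=5 | X≥2) = P(X=5) / P(X≥2).
P(X=5) = C(9,5)·0.12^5·0.88^4 = 0.001880
P(X≥2) = 1 − 0.316478 − 0.388405 = 0.295116
Ratio = 0.001880 / 0.295116 = 0.006371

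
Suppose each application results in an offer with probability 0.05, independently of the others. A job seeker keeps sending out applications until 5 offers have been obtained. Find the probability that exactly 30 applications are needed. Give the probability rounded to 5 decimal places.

0.00206

Y = trial on which the fifth success occurs; negative binomial, r=5, p=0.05.
P(Y=30) = C(29,4) · p^5 · (1−p)^25
= 23751 · 3.125e-07 · 0.27739 = 0.0020588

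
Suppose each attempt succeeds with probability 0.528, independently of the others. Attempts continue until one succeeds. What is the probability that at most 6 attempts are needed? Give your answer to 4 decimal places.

0.9889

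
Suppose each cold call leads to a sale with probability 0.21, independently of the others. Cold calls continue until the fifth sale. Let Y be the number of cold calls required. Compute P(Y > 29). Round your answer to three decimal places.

0.241

Needing more than 29 cold calls ⇔ fewer than 5 successes in the first 29. With X ~ Binomial(29, 0.21), P(Y > 29) = P(X ≤ 4).
  k=0: C(29,0)·0.21^0·0.79^29 = 0.00107
  k=1: C(29,1)·0.21^1·0.79^28 = 0.00828
  k=2: C(29,2)·0.21^2·0.79^27 = 0.03082
  k=3: C(29,3)·0.21^3·0.79^26 = 0.07374
  k=4: C(29,4)·0.21^4·0.79^25 = 0.12742
P(X ≤ 4) = 0.24135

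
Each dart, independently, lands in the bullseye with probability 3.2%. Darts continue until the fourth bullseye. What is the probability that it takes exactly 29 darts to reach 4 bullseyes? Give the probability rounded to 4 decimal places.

0.0015

Y = trial on which the fourth success occurs; negative binomial, r=4, p=0.032.
P(Y=29) = C(28,3) · p^4 · (1−p)^25
= 3276 · 1.0486e-06 · 0.44349 = 0.001523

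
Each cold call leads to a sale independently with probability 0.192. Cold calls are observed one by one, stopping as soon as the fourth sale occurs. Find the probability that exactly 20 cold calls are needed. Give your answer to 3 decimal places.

0.043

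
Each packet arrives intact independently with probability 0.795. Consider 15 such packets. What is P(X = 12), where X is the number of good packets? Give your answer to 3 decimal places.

0.250

X ~ Binomial(n=15, p=0.795).
P(X=12) = C(15,12) · p^12 · (1−p)^3
= 455 · 0.063739 · 0.0086151 = 0.24985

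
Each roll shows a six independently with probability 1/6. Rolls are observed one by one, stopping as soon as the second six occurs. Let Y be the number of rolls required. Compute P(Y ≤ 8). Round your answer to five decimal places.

0.39532

Finishing within 8 rolls ⇔ at least 2 successes in the first 8. With X ~ Binomial(8, 0.166667), P(Y ≤ 8) = 1 − P(X ≤ 1).
  k=0: C(8,0)·0.166667^0·0.833333^8 = 0.2325680
  k=1: C(8,1)·0.166667^1·0.833333^7 = 0.3721089
1 − 0.6046769 = 0.3953231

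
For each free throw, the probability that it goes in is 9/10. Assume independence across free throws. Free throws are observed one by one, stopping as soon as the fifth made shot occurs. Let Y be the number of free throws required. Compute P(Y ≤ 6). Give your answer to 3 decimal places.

0.886

Finishing within 6 free throws ⇔ at least 5 successes in the first 6. With X ~ Binomial(6, 0.90), P(Y ≤ 6) = 1 − P(X ≤ 4).
  k=0: C(6,0)·0.90^0·0.10^6 = 0.00000
  k=1: C(6,1)·0.90^1·0.10^5 = 0.00005
  k=2: C(6,2)·0.90^2·0.10^4 = 0.00121
  k=3: C(6,3)·0.90^3·0.10^3 = 0.01458
  k=4: C(6,4)·0.90^4·0.10^2 = 0.09842
1 − 0.11427 = 0.88574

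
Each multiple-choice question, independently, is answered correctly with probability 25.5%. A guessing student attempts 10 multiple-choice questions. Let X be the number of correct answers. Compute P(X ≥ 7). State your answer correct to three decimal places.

0.004

X ~ Binomial(10, 0.255); P(X ≥ 7) = Σ C(10,k) p^k (1−p)^(10−k) over k:
  k=7: C(10,7)·0.255^7·0.745^3 = 0.00348
  k=8: C(10,8)·0.255^8·0.745^2 = 0.00045
  k=9: C(10,9)·0.255^9·0.745^1 = 0.00003
  k=10: C(10,10)·0.255^10·0.745^0 = 0.00000
Total = 0.00396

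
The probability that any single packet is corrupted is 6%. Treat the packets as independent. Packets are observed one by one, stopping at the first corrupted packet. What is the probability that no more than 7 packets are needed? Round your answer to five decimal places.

0.35152

Y = number of packets to the first success; geometric, p = 0.06.
P(Y ≤ 7) = 1 − (1−p)^7 = 1 − 0.6484776 = 0.3515224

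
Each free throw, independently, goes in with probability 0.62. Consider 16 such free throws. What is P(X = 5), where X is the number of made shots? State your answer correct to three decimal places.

0.010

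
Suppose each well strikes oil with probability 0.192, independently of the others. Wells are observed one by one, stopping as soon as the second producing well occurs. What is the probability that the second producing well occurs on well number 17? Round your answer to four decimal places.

0.0241

Y = trial on which the second success occurs; negative binomial, r=2, p=0.192.
P(Y=17) = C(16,1) · p^2 · (1−p)^15
= 16 · 0.036864 · 0.040848 = 0.024093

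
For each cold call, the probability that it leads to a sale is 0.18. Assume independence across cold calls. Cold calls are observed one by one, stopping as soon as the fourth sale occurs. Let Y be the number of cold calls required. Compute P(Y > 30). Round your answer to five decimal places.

0.18564

Needing more than 30 cold calls ⇔ fewer than 4 successes in the first 30. With X ~ Binomial(30, 0.18), P(Y > 30) = P(X ≤ 3).
  k=0: C(30,0)·0.18^0·0.82^30 = 0.0025967
  k=1: C(30,1)·0.18^1·0.82^29 = 0.0171000
  k=2: C(30,2)·0.18^2·0.82^28 = 0.0544280
  k=3: C(30,3)·0.18^3·0.82^27 = 0.1115110
P(X ≤ 3) = 0.1856356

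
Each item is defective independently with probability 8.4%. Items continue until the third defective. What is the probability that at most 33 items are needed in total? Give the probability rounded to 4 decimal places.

0.5320

Finishing within 33 items ⇔ at least 3 successes in the first 33. With X ~ Binomial(33, 0.084), P(Y ≤ 33) = 1 − P(X ≤ 2).
  k=0: C(33,0)·0.084^0·0.916^33 = 0.055278
  k=1: C(33,1)·0.084^1·0.916^32 = 0.167282
  k=2: C(33,2)·0.084^2·0.916^31 = 0.245444
1 − 0.468003 = 0.531997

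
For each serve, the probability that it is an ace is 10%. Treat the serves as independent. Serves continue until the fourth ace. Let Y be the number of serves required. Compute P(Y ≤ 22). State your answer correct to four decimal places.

0.1719

Finishing within 22 serves ⇔ at least 4 successes in the first 22. With X ~ Binomial(22, 0.10), P(Y ≤ 22) = 1 − P(X ≤ 3).
  k=0: C(22,0)·0.10^0·0.90^22 = 0.098477
  k=1: C(22,1)·0.10^1·0.90^21 = 0.240722
  k=2: C(22,2)·0.10^2·0.90^20 = 0.280842
  k=3: C(22,3)·0.10^3·0.90^19 = 0.208031
1 − 0.828072 = 0.171928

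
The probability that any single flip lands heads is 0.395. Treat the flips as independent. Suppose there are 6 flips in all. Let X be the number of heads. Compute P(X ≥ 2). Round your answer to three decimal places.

X ~ Binomial(6, 0.395); P(X ≥ 2) = Σ C(6,k) p^k (1−p)^(6−k) over k:
  k=2: C(6,2)·0.395^2·0.605^4 = 0.31355
  k=3: C(6,3)·0.395^3·0.605^3 = 0.27295
  k=4: C(6,4)·0.395^4·0.605^2 = 0.13366
  k=5: C(6,5)·0.395^5·0.605^1 = 0.03491
  k=6: C(6,6)·0.395^6·0.605^0 = 0.00380
Total = 0.75886

0.759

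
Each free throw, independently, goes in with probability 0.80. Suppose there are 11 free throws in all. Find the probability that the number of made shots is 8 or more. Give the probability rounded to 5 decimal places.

X ~ Binomial(11, 0.80); P(X ≥ 8) = Σ C(11,k) p^k (1−p)^(11−k) over k:
  k=8: C(11,8)·0.80^8·0.20^3 = 0.2214593
  k=9: C(11,9)·0.80^9·0.20^2 = 0.2952790
  k=10: C(11,10)·0.80^10·0.20^1 = 0.2362232
  k=11: C(11,11)·0.80^11·0.20^0 = 0.0858993
Total = 0.8388608

0.83886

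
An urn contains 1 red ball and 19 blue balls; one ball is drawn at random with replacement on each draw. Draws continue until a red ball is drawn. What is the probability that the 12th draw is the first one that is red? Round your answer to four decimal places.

Geometric (trials to first success), p = 0.05.
P(Y = 12) = (1−p)^11 · p = 0.5688 · 0.05 = 0.028440

0.0284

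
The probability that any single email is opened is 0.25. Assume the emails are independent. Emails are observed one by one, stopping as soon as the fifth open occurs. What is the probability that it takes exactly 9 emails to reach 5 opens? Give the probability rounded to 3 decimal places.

Y = trial on which the fifth success occurs; negative binomial, r=5, p=0.25.
P(Y=9) = C(8,4) · p^5 · (1−p)^4
= 70 · 0.00097656 · 0.31641 = 0.02163

0.022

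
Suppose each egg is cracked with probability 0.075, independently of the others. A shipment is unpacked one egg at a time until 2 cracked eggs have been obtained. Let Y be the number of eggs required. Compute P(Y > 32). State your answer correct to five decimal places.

0.29661

Needing more than 32 eggs ⇔ fewer than 2 successes in the first 32. With X ~ Binomial(32, 0.075), P(Y > 32) = P(X ≤ 1).
  k=0: C(32,0)·0.075^0·0.925^32 = 0.0825155
  k=1: C(32,1)·0.075^1·0.925^31 = 0.2140942
P(X ≤ 1) = 0.2966097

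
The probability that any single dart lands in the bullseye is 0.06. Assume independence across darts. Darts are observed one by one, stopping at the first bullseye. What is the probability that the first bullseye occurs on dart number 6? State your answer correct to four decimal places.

0.0440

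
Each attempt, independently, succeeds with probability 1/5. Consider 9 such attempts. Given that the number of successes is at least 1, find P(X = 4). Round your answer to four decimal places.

0.0763

X ~ Binomial(9, 0.20). Want P(X=4 | X≥1) = P(X=4) / P(X≥1).
P(X=4) = C(9,4)·0.20^4·0.80^5 = 0.066060
P(X≥1) = 1 − 0.134218 = 0.865782
Ratio = 0.066060 / 0.865782 = 0.076301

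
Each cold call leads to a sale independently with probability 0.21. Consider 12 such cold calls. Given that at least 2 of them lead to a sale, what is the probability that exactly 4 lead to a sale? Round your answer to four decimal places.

0.1941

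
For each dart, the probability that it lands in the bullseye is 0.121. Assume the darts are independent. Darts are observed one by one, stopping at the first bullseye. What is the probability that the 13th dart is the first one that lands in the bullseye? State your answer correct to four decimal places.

0.0257

Geometric (trials to first success), p = 0.121.
P(Y = 13) = (1−p)^12 · p = 0.21275 · 0.121 = 0.025743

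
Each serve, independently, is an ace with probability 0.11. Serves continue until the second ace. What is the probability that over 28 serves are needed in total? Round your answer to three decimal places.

0.171

Needing more than 28 serves ⇔ fewer than 2 successes in the first 28. With X ~ Binomial(28, 0.11), P(Y > 28) = P(X ≤ 1).
  k=0: C(28,0)·0.11^0·0.89^28 = 0.03828
  k=1: C(28,1)·0.11^1·0.89^27 = 0.13246
P(X ≤ 1) = 0.17073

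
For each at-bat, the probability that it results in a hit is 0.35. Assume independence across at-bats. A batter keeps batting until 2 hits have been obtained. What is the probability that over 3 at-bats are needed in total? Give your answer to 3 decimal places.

0.718

Needing more than 3 at-bats ⇔ fewer than 2 successes in the first 3. With X ~ Binomial(3, 0.35), P(Y > 3) = P(X ≤ 1).
  k=0: C(3,0)·0.35^0·0.65^3 = 0.27463
  k=1: C(3,1)·0.35^1·0.65^2 = 0.44362
P(X ≤ 1) = 0.71825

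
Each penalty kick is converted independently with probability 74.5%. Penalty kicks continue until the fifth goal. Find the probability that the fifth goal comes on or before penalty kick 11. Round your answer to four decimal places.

Finishing within 11 penalty kicks ⇔ at least 5 successes in the first 11. With X ~ Binomial(11, 0.745), P(Y ≤ 11) = 1 − P(X ≤ 4).
  k=0: C(11,0)·0.745^0·0.255^11 = 0.000000
  k=1: C(11,1)·0.745^1·0.255^10 = 0.000010
  k=2: C(11,2)·0.745^2·0.255^9 = 0.000139
  k=3: C(11,3)·0.745^3·0.255^8 = 0.001220
  k=4: C(11,4)·0.745^4·0.255^7 = 0.007127
1 − 0.008496 = 0.991504

0.9915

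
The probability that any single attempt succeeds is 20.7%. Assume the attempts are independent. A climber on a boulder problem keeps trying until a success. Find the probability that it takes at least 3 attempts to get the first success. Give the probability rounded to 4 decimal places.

0.6288

Y = number of attempts to the first success; geometric, p = 0.207.
P(Y > 2) = P(first 2 all fail) = (1−p)^2 = 0.628849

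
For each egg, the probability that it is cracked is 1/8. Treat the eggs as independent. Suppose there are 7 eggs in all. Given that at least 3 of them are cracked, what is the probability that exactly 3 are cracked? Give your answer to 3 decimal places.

X ~ Binomial(7, 0.125). Want P(X=3 | X≥3) = P(X=3) / P(X≥3).
P(X=3) = C(7,3)·0.125^3·0.875^4 = 0.04007
P(X≥3) = 1 − 0.39270 − 0.39270 − 0.16830 = 0.04631
Ratio = 0.04007 / 0.04631 = 0.86528

0.865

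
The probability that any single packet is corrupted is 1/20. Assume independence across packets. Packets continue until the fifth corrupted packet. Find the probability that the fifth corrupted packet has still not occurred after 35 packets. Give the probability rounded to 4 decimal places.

0.9710

Needing more than 35 packets ⇔ fewer than 5 successes in the first 35. With X ~ Binomial(35, 0.05), P(Y > 35) = P(X ≤ 4).
  k=0: C(35,0)·0.05^0·0.95^35 = 0.166083
  k=1: C(35,1)·0.05^1·0.95^34 = 0.305943
  k=2: C(35,2)·0.05^2·0.95^33 = 0.273739
  k=3: C(35,3)·0.05^3·0.95^32 = 0.158480
  k=4: C(35,4)·0.05^4·0.95^31 = 0.066729
P(X ≤ 4) = 0.970974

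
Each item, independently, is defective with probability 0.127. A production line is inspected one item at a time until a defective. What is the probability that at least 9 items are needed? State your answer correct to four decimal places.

Y = number of items to the first success; geometric, p = 0.127.
P(Y > 8) = P(first 8 all fail) = (1−p)^8 = 0.337376

0.3374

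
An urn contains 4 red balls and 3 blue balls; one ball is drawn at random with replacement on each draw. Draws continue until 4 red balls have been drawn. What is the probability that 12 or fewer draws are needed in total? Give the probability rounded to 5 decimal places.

0.97482

Finishing within 12 draws ⇔ at least 4 successes in the first 12. With X ~ Binomial(12, 0.571429), P(Y ≤ 12) = 1 − P(X ≤ 3).
  k=0: C(12,0)·0.571429^0·0.428571^12 = 0.0000384
  k=1: C(12,1)·0.571429^1·0.428571^11 = 0.0006143
  k=2: C(12,2)·0.571429^2·0.428571^10 = 0.0045051
  k=3: C(12,3)·0.571429^3·0.428571^9 = 0.0200225
1 − 0.0251802 = 0.9748198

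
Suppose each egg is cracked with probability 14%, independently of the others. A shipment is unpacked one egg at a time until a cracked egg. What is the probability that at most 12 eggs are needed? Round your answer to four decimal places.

0.8363

Y = number of eggs to the first success; geometric, p = 0.14.
P(Y ≤ 12) = 1 − (1−p)^12 = 1 − 0.163675 = 0.836325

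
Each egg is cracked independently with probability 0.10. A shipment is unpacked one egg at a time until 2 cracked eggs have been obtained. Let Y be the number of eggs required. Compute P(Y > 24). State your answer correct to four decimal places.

0.2925

Needing more than 24 eggs ⇔ fewer than 2 successes in the first 24. With X ~ Binomial(24, 0.10), P(Y > 24) = P(X ≤ 1).
  k=0: C(24,0)·0.10^0·0.90^24 = 0.079766
  k=1: C(24,1)·0.10^1·0.90^23 = 0.212711
P(X ≤ 1) = 0.292477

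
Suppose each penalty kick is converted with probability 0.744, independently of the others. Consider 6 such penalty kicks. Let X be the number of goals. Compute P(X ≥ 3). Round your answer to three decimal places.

0.959

X ~ Binomial(6, 0.744); P(X ≥ 3) = Σ C(6,k) p^k (1−p)^(6−k) over k:
  k=3: C(6,3)·0.744^3·0.256^3 = 0.13819
  k=4: C(6,4)·0.744^4·0.256^2 = 0.30121
  k=5: C(6,5)·0.744^5·0.256^1 = 0.35015
  k=6: C(6,6)·0.744^6·0.256^0 = 0.16960
Total = 0.95915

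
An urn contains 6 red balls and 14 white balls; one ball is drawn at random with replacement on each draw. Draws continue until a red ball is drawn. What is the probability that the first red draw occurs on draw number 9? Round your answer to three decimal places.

0.017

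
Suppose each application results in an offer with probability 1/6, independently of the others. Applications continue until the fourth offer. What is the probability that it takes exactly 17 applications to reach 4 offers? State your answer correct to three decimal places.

0.040

Y = trial on which the fourth success occurs; negative binomial, r=4, p=0.166667.
P(Y=17) = C(16,3) · p^4 · (1−p)^13
= 560 · 0.0007716 · 0.093464 = 0.04039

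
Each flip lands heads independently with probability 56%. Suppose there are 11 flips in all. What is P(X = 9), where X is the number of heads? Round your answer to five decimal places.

0.05767

X ~ Binomial(n=11, p=0.56).
P(X=9) = C(11,9) · p^9 · (1−p)^2
= 55 · 0.0054162 · 0.1936 = 0.0576714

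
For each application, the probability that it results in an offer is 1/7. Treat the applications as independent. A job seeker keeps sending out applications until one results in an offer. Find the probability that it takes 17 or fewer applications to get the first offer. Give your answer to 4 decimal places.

Y = number of applications to the first success; geometric, p = 0.142857.
P(Y ≤ 17) = 1 − (1−p)^17 = 1 − 0.072762 = 0.927238

0.9272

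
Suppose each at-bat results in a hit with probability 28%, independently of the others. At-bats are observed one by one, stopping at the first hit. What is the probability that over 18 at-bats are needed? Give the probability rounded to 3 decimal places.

0.003

Y = number of at-bats to the first success; geometric, p = 0.28.
P(Y > 18) = P(first 18 all fail) = (1−p)^18 = 0.00270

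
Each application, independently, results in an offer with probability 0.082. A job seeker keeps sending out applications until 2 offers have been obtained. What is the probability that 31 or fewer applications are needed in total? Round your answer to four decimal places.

0.7343

Finishing within 31 applications ⇔ at least 2 successes in the first 31. With X ~ Binomial(31, 0.082), P(Y ≤ 31) = 1 − P(X ≤ 1).
  k=0: C(31,0)·0.082^0·0.918^31 = 0.070489
  k=1: C(31,1)·0.082^1·0.918^30 = 0.195189
1 − 0.265679 = 0.734321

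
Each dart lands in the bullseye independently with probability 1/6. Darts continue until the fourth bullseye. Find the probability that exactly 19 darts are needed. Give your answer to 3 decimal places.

Y = trial on which the fourth success occurs; negative binomial, r=4, p=0.166667.
P(Y=19) = C(18,3) · p^4 · (1−p)^15
= 816 · 0.0007716 · 0.064905 = 0.04087

0.041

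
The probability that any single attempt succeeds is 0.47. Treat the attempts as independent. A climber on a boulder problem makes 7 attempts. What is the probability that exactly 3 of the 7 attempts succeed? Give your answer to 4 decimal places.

X ~ Binomial(n=7, p=0.47).
P(X=3) = C(7,3) · p^3 · (1−p)^4
= 35 · 0.10382 · 0.078905 = 0.286725

0.2867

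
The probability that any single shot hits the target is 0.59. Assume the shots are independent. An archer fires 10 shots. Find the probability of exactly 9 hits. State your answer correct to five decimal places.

X ~ Binomial(n=10, p=0.59).
P(X=9) = C(10,9) · p^9 · (1−p)^1
= 10 · 0.008663 · 0.41 = 0.0355183

0.03552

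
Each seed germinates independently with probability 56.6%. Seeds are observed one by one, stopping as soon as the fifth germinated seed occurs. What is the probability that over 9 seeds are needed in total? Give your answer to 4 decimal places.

Needing more than 9 seeds ⇔ fewer than 5 successes in the first 9. With X ~ Binomial(9, 0.566), P(Y > 9) = P(X ≤ 4).
  k=0: C(9,0)·0.566^0·0.434^9 = 0.000546
  k=1: C(9,1)·0.566^1·0.434^8 = 0.006412
  k=2: C(9,2)·0.566^2·0.434^7 = 0.033447
  k=3: C(9,3)·0.566^3·0.434^6 = 0.101781
  k=4: C(9,4)·0.566^4·0.434^5 = 0.199106
P(X ≤ 4) = 0.341293

0.3413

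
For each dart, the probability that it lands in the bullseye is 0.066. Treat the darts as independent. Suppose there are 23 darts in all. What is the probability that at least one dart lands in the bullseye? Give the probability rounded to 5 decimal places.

P(at least one) = 1 − P(none) = 1 − (1 − 0.066)^23
= 1 − 0.2079592 = 0.7920408

0.79204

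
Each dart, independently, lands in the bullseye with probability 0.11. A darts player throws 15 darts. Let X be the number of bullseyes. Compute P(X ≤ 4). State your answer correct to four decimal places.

0.9813

X ~ Binomial(15, 0.11); P(X ≤ 4) = Σ C(15,k) p^k (1−p)^(15−k) over k:
  k=0: C(15,0)·0.11^0·0.89^15 = 0.174121
  k=1: C(15,1)·0.11^1·0.89^14 = 0.322808
  k=2: C(15,2)·0.11^2·0.89^13 = 0.279283
  k=3: C(15,3)·0.11^3·0.89^12 = 0.149579
  k=4: C(15,4)·0.11^4·0.89^11 = 0.055462
Total = 0.981252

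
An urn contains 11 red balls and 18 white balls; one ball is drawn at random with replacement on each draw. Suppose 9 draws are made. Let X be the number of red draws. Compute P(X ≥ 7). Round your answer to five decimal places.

X ~ Binomial(9, 0.379310); P(X ≥ 7) = Σ C(9,k) p^k (1−p)^(9−k) over k:
  k=7: C(9,7)·0.379310^7·0.620690^2 = 0.0156680
  k=8: C(9,8)·0.379310^8·0.620690^1 = 0.0023937
  k=9: C(9,9)·0.379310^9·0.620690^0 = 0.0001625
Total = 0.0182243

0.01822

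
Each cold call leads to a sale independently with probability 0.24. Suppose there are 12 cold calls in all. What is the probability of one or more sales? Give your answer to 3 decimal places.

0.963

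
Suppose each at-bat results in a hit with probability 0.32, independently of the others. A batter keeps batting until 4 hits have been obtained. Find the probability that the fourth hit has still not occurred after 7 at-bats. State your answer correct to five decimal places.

Needing more than 7 at-bats ⇔ fewer than 4 successes in the first 7. With X ~ Binomial(7, 0.32), P(Y > 7) = P(X ≤ 3).
  k=0: C(7,0)·0.32^0·0.68^7 = 0.0672299
  k=1: C(7,1)·0.32^1·0.68^6 = 0.2214632
  k=2: C(7,2)·0.32^2·0.68^5 = 0.3126539
  k=3: C(7,3)·0.32^3·0.68^4 = 0.2452187
P(X ≤ 3) = 0.8465656

0.84657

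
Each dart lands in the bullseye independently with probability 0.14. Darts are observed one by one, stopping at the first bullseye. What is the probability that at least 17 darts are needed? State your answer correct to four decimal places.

0.0895

Y = number of darts to the first success; geometric, p = 0.14.
P(Y > 16) = P(first 16 all fail) = (1−p)^16 = 0.089531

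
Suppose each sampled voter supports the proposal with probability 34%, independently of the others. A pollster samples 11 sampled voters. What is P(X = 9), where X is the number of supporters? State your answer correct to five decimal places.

0.00145

X ~ Binomial(n=11, p=0.34).
P(X=9) = C(11,9) · p^9 · (1−p)^2
= 55 · 6.0717e-05 · 0.4356 = 0.0014547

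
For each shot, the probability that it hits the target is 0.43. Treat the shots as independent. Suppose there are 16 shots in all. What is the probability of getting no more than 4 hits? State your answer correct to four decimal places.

X ~ Binomial(16, 0.43); P(X ≤ 4) = Σ C(16,k) p^k (1−p)^(16−k) over k:
  k=0: C(16,0)·0.43^0·0.57^16 = 0.000124
  k=1: C(16,1)·0.43^1·0.57^15 = 0.001499
  k=2: C(16,2)·0.43^2·0.57^14 = 0.008479
  k=3: C(16,3)·0.43^3·0.57^13 = 0.029852
  k=4: C(16,4)·0.43^4·0.57^12 = 0.073189
Total = 0.113142

0.1131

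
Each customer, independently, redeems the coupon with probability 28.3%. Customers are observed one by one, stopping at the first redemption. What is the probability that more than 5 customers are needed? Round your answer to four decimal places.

Y = number of customers to the first success; geometric, p = 0.283.
P(Y > 5) = P(first 5 all fail) = (1−p)^5 = 0.189494

0.1895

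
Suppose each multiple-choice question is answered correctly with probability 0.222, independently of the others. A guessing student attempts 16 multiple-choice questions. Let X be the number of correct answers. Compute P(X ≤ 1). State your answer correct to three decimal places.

X ~ Binomial(16, 0.222); P(X ≤ 1) = Σ C(16,k) p^k (1−p)^(16−k) over k:
  k=0: C(16,0)·0.222^0·0.778^16 = 0.01802
  k=1: C(16,1)·0.222^1·0.778^15 = 0.08226
Total = 0.10027

0.100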